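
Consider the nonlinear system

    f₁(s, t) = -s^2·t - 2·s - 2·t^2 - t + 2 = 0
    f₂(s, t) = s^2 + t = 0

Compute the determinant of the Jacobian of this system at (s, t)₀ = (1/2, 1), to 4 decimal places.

J = [[-2·s·t - 2, -s^2 - 4·t - 1], [2·s, 1]].
At the point, J = [[-3.0000, -5.2500], [1.0000, 1.0000]].
det J = 2.2500.

2.2500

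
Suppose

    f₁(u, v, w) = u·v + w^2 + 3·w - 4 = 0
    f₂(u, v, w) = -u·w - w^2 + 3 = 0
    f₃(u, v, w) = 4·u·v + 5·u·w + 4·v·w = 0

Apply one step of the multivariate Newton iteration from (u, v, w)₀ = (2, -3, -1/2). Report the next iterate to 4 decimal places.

(-0.0263, -3.1513, 2.2368)

At (2, -3, -1/2): F = (-11.2500, 3.7500, -23.0000).
Jacobian J = [[v, u, 2·w + 3], [-w, 0, -u - 2·w], [4·v + 5·w, 4·u + 4·w, 5·u + 4·v]].
At the point, J = [[-3.0000, 2.0000, 2.0000], [0.5000, 0.0000, -1.0000], [-14.5000, 6.0000, -2.0000]] (det J = 19.0000).
Solving J·Δ = −F gives Δ = (-2.0263, -0.1513, 2.7368).
Then the next iterate is (u, v, w)₁ = (-0.0263, -3.1513, 2.2368).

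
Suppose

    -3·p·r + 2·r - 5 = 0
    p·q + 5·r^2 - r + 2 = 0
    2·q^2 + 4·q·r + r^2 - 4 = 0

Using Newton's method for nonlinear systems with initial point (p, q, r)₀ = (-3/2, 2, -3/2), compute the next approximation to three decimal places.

At (-3/2, 2, -3/2): F = (-14.750, 11.750, -5.750).
Jacobian J = [[-3·r, 0, -3·p + 2], [q, p, 10·r - 1], [0, 4·q + 4·r, 4·q + 2·r]].
At the point, J = [[4.500, 0.000, 6.500], [2.000, -1.500, -16.000], [0.000, 2.000, 5.000]] (det J = 136.250).
Solving J·Δ = −F gives Δ = (1.943, 0.564, 0.924).
Then the next iterate is (p, q, r)₁ = (0.443, 2.564, -0.576).

(0.443, 2.564, -0.576)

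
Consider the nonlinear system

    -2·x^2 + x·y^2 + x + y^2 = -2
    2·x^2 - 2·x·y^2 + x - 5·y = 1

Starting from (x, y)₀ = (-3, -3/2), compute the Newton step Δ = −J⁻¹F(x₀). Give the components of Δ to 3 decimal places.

(1.282, 0.658)

At (-3, -3/2): F = (-23.500, 35.000).
Jacobian J = [[-4·x + y^2 + 1, 2·x·y + 2·y], [4·x - 2·y^2 + 1, -4·x·y - 5]].
At the point, J = [[15.250, 6.000], [-15.500, -23.000]] (det J = -257.750).
Solving J·Δ = −F gives Δ = (1.282, 0.658).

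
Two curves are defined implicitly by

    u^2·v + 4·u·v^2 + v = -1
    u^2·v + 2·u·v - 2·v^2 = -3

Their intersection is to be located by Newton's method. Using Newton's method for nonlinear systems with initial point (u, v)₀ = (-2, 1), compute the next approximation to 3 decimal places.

At (-2, 1): F = (-2.000, 1.000).
Jacobian J = [[2·u·v + 4·v^2, u^2 + 8·u·v + 1], [2·u·v + 2·v, u^2 + 2·u - 4·v]].
At the point, J = [[0.000, -11.000], [-2.000, -4.000]] (det J = -22.000).
Solving J·Δ = −F gives Δ = (0.864, -0.182).
Then the next iterate is (u, v)₁ = (-1.136, 0.818).

(-1.136, 0.818)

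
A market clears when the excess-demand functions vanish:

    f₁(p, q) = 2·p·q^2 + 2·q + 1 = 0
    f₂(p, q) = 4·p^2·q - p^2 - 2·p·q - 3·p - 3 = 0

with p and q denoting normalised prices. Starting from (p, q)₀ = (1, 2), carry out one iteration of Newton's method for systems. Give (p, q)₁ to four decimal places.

(2.0370, -0.1296)

At (1, 2): F = (13.0000, -3.0000).
Jacobian J = [[2·q^2, 4·p·q + 2], [8·p·q - 2·p - 2·q - 3, 4·p^2 - 2·p]].
At the point, J = [[8.0000, 10.0000], [7.0000, 2.0000]] (det J = -54.0000).
Solving J·Δ = −F gives Δ = (1.0370, -2.1296).
Then the next iterate is (p, q)₁ = (2.0370, -0.1296).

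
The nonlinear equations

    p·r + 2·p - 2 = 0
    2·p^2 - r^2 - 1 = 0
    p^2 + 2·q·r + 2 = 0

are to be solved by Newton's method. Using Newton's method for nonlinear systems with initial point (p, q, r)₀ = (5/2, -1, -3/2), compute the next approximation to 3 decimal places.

(1.420, 0.606, -0.984)

At (5/2, -1, -3/2): F = (-0.750, 9.250, 11.250).
Jacobian J = [[r + 2, 0, p], [4·p, 0, -2·r], [2·p, 2·r, 2·q]].
At the point, J = [[0.500, 0.000, 2.500], [10.000, 0.000, 3.000], [5.000, -3.000, -2.000]] (det J = -70.500).
Solving J·Δ = −F gives Δ = (-1.080, 1.606, 0.516).
Then the next iterate is (p, q, r)₁ = (1.420, 0.606, -0.984).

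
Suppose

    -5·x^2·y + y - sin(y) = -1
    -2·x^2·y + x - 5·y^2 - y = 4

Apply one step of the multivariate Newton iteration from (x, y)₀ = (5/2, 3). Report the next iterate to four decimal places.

(1.9347, 1.3769)

At (5/2, 3): F = (-89.891120, -87.0000).
Jacobian J = [[-10·x·y, -5·x^2 - cos(y) + 1], [-4·x·y + 1, -2·x^2 - 10·y - 1]].
At the point, J = [[-75.0000, -29.260008], [-29.0000, -43.5000]] (det J = 2413.959782).
Solving J·Δ = −F gives Δ = (-0.5653, -1.6231).
Then the next iterate is (x, y)₁ = (1.9347, 1.3769).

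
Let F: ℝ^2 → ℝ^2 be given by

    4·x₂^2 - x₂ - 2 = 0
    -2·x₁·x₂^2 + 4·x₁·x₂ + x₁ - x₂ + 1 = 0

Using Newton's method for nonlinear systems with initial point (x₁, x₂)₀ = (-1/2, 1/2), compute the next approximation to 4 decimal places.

(0.2000, 1.0000)

At (-1/2, 1/2): F = (-1.5000, -0.7500).
Jacobian J = [[0, 8·x₂ - 1], [-2·x₂^2 + 4·x₂ + 1, -4·x₁·x₂ + 4·x₁ - 1]].
At the point, J = [[0.0000, 3.0000], [2.5000, -2.0000]] (det J = -7.5000).
Solving J·Δ = −F gives Δ = (0.7000, 0.5000).
Then the next iterate is (x₁, x₂)₁ = (0.2000, 1.0000).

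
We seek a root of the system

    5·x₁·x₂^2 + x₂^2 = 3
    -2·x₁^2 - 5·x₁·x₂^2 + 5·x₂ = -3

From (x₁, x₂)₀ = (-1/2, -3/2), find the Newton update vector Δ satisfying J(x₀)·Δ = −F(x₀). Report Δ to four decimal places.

At (-1/2, -3/2): F = (-6.3750, 0.6250).
Jacobian J = [[5·x₂^2, 10·x₁·x₂ + 2·x₂], [-4·x₁ - 5·x₂^2, -10·x₁·x₂ + 5]].
At the point, J = [[11.2500, 4.5000], [-9.2500, -2.5000]] (det J = 13.5000).
Solving J·Δ = −F gives Δ = (-0.9722, 3.8472).

(-0.9722, 3.8472)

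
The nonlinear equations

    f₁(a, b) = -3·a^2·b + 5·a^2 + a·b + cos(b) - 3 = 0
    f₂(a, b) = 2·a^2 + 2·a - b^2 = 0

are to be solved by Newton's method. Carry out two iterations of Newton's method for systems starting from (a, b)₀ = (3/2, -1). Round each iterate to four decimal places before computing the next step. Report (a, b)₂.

At (3/2, -1): F = (14.040302, 6.5000).
Jacobian J = [[-6·a·b + 10·a + b, -3·a^2 + a - sin(b)], [4·a + 2, -2·b]].
At the point, J = [[23.0000, -4.408529], [8.0000, 2.0000]] (det J = 81.268232).
Solving J·Δ = −F gives Δ = (-0.6981, -0.4575).
Then the next iterate is (a, b)₁ = (0.8019, -1.4575).
Round to (0.8019, -1.4575) and repeat: F = (1.971211, 0.765581), J = [[13.574116, -0.133642], [5.2076, 2.9150]].
Δ = (-0.1452, -0.0031), so (a, b)₂ = (0.6567, -1.4606).

(0.6567, -1.4606)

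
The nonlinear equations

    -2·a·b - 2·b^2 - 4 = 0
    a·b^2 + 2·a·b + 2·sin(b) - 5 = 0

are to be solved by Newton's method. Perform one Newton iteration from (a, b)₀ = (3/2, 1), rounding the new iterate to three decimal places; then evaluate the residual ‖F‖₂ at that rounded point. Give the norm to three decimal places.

33.684

At (3/2, 1): F = (-9.000, 1.18294).
Jacobian J = [[-2·b, -2·a - 4·b], [b^2 + 2·b, 2·a·b + 2·a + 2·cos(b)]].
At the point, J = [[-2.000, -7.000], [3.000, 7.08060]] (det J = 6.83879).
Solving J·Δ = −F gives Δ = (8.107, -3.602).
Then the next iterate is (a, b)₁ = (9.607, -2.602).
Re-evaluating at (9.607, -2.602): F = (32.45402, 9.02087), so ‖F‖₂ = 33.684.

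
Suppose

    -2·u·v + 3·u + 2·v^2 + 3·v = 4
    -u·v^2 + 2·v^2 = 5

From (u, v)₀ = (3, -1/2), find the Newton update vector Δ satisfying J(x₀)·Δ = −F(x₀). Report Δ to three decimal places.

(7.000, 7.000)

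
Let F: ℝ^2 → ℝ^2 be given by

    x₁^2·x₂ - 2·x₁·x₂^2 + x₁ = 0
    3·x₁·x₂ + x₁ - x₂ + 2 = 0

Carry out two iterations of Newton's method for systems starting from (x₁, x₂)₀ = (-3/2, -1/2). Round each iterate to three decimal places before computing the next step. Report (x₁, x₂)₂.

At (-3/2, -1/2): F = (-1.875, 3.250).
Jacobian J = [[2·x₁·x₂ - 2·x₂^2 + 1, x₁^2 - 4·x₁·x₂], [3·x₂ + 1, 3·x₁ - 1]].
At the point, J = [[2.000, -0.750], [-0.500, -5.500]] (det J = -11.375).
Solving J·Δ = −F gives Δ = (1.121, 0.489).
Then the next iterate is (x₁, x₂)₁ = (-0.379, -0.011).
Round to (-0.379, -0.011) and repeat: F = (-0.38049, 1.64451), J = [[1.00810, 0.12696], [0.967, -2.137]].
Δ = (0.265, 0.890), so (x₁, x₂)₂ = (-0.114, 0.879).

(-0.114, 0.879)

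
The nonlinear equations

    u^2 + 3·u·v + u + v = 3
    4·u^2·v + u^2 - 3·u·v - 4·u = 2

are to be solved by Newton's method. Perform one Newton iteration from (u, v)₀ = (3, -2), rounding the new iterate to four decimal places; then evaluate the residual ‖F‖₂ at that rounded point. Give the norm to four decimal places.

At (3, -2): F = (-11.0000, -59.0000).
Jacobian J = [[2·u + 3·v + 1, 3·u + 1], [8·u·v + 2·u - 3·v - 4, 4·u^2 - 3·u]].
At the point, J = [[1.0000, 10.0000], [-40.0000, 27.0000]] (det J = 427.0000).
Solving J·Δ = −F gives Δ = (-0.6862, 1.1686).
Then the next iterate is (u, v)₁ = (2.3138, -0.8314).
Re-evaluating at (2.3138, -0.8314): F = (-1.935010, -17.934616), so ‖F‖₂ = 18.0387.

18.0387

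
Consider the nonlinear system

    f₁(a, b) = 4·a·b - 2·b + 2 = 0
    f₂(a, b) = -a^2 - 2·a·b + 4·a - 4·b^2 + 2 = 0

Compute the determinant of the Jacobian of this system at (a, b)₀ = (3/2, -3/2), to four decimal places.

-70.0000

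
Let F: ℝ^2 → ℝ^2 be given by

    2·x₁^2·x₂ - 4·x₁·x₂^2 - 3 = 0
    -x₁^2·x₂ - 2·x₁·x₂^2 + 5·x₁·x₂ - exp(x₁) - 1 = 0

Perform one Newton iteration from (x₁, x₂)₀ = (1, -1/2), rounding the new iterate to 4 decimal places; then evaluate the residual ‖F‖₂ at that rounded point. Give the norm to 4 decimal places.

3.8246

At (1, -1/2): F = (-5.0000, -6.218282).
Jacobian J = [[4·x₁·x₂ - 4·x₂^2, 2·x₁^2 - 8·x₁·x₂], [-2·x₁·x₂ - 2·x₂^2 + 5·x₂ - exp(x₁), -x₁^2 - 4·x₁·x₂ + 5·x₁]].
At the point, J = [[-3.0000, 6.0000], [-4.718282, 6.0000]] (det J = 10.309691).
Solving J·Δ = −F gives Δ = (-0.7090, 0.4788).
Then the next iterate is (x₁, x₂)₁ = (0.2910, -0.0212).
Re-evaluating at (0.2910, -0.0212): F = (-3.004114, -2.367077), so ‖F‖₂ = 3.8246.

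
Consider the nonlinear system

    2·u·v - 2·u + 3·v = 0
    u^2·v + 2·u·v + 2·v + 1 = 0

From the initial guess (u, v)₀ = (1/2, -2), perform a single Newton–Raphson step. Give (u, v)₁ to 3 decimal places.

At (1/2, -2): F = (-9.000, -5.500).
Jacobian J = [[2·v - 2, 2·u + 3], [2·u·v + 2·v, u^2 + 2·u + 2]].
At the point, J = [[-6.000, 4.000], [-6.000, 3.250]] (det J = 4.500).
Solving J·Δ = −F gives Δ = (1.611, 4.667).
Then the next iterate is (u, v)₁ = (2.111, 2.667).

(2.111, 2.667)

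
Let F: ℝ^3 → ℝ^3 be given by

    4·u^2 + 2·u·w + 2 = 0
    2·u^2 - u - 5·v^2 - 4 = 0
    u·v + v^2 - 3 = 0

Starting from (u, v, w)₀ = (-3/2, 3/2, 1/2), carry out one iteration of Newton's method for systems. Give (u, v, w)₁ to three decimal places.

(3.406, -1.406, -14.323)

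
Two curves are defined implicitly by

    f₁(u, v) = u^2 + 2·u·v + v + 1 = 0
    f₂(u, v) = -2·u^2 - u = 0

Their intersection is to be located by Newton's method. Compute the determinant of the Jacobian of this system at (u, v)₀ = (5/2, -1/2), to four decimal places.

J = [[2·u + 2·v, 2·u + 1], [-4·u - 1, 0]].
At the point, J = [[4.0000, 6.0000], [-11.0000, 0.0000]].
det J = 66.0000.

66.0000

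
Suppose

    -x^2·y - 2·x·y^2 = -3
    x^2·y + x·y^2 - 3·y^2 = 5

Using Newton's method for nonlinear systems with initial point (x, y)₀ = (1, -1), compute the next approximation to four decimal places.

(-10.3333, -1.6667)

At (1, -1): F = (2.0000, -8.0000).
Jacobian J = [[-2·x·y - 2·y^2, -x^2 - 4·x·y], [2·x·y + y^2, x^2 + 2·x·y - 6·y]].
At the point, J = [[0.0000, 3.0000], [-1.0000, 5.0000]] (det J = 3.0000).
Solving J·Δ = −F gives Δ = (-11.3333, -0.6667).
Then the next iterate is (x, y)₁ = (-10.3333, -1.6667).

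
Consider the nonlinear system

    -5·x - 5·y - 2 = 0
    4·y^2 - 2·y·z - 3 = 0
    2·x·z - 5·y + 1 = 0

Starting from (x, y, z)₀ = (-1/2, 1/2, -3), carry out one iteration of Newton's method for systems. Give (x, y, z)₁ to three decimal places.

(-1.222, 0.822, 1.222)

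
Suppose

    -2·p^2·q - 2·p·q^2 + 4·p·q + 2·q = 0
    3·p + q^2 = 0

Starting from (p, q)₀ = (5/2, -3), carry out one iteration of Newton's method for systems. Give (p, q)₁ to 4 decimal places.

At (5/2, -3): F = (-43.5000, 16.5000).
Jacobian J = [[-4·p·q - 2·q^2 + 4·q, -2·p^2 - 4·p·q + 4·p + 2], [3, 2·q]].
At the point, J = [[0.0000, 29.5000], [3.0000, -6.0000]] (det J = -88.5000).
Solving J·Δ = −F gives Δ = (-2.5508, 1.4746).
Then the next iterate is (p, q)₁ = (-0.0508, -1.5254).

(-0.0508, -1.5254)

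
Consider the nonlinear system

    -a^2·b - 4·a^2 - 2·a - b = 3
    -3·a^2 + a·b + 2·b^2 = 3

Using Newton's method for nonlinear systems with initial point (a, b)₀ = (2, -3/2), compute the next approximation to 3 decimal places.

At (2, -3/2): F = (-15.500, -13.500).
Jacobian J = [[-2·a·b - 8·a - 2, -a^2 - 1], [-6·a + b, a + 4·b]].
At the point, J = [[-12.000, -5.000], [-13.500, -4.000]] (det J = -19.500).
Solving J·Δ = −F gives Δ = (-0.282, -2.423).
Then the next iterate is (a, b)₁ = (1.718, -3.923).

(1.718, -3.923)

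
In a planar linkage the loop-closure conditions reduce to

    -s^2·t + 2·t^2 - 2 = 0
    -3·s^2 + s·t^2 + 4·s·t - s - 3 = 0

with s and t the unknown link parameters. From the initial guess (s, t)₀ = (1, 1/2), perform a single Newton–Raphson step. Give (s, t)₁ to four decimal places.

(-20.0000, -18.5000)

At (1, 1/2): F = (-2.0000, -4.7500).
Jacobian J = [[-2·s·t, -s^2 + 4·t], [-6·s + t^2 + 4·t - 1, 2·s·t + 4·s]].
At the point, J = [[-1.0000, 1.0000], [-4.7500, 5.0000]] (det J = -0.2500).
Solving J·Δ = −F gives Δ = (-21.0000, -19.0000).
Then the next iterate is (s, t)₁ = (-20.0000, -18.5000).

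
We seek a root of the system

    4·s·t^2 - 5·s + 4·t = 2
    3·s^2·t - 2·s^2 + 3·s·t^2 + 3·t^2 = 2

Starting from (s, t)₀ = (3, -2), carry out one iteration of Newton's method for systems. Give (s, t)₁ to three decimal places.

(2.104, -1.701)

At (3, -2): F = (23.000, -26.000).
Jacobian J = [[4·t^2 - 5, 8·s·t + 4], [6·s·t - 4·s + 3·t^2, 3·s^2 + 6·s·t + 6·t]].
At the point, J = [[11.000, -44.000], [-36.000, -21.000]] (det J = -1815.000).
Solving J·Δ = −F gives Δ = (-0.896, 0.299).
Then the next iterate is (s, t)₁ = (2.104, -1.701).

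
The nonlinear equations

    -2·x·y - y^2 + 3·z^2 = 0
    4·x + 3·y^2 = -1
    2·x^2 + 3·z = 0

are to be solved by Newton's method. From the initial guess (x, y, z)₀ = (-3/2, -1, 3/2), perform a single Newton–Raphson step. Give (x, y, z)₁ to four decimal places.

(-0.3893, -0.5929, 0.7214)

At (-3/2, -1, 3/2): F = (2.7500, -2.0000, 9.0000).
Jacobian J = [[-2·y, -2·x - 2·y, 6·z], [4, 6·y, 0], [4·x, 0, 3]].
At the point, J = [[2.0000, 5.0000, 9.0000], [4.0000, -6.0000, 0.0000], [-6.0000, 0.0000, 3.0000]] (det J = -420.0000).
Solving J·Δ = −F gives Δ = (1.1107, 0.4071, -0.7786).
Then the next iterate is (x, y, z)₁ = (-0.3893, -0.5929, 0.7214).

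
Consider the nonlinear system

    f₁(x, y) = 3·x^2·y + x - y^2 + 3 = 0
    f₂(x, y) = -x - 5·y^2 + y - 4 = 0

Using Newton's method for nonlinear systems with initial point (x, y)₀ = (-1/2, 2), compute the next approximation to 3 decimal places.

At (-1/2, 2): F = (0.000, -21.500).
Jacobian J = [[6·x·y + 1, 3·x^2 - 2·y], [-1, -10·y + 1]].
At the point, J = [[-5.000, -3.250], [-1.000, -19.000]] (det J = 91.750).
Solving J·Δ = −F gives Δ = (0.762, -1.172).
Then the next iterate is (x, y)₁ = (0.262, 0.828).

(0.262, 0.828)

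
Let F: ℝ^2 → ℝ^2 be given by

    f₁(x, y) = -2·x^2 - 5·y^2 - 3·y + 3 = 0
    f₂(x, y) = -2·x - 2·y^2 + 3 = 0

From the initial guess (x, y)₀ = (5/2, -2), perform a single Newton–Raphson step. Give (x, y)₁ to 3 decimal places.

At (5/2, -2): F = (-23.500, -10.000).
Jacobian J = [[-4·x, -10·y - 3], [-2, -4·y]].
At the point, J = [[-10.000, 17.000], [-2.000, 8.000]] (det J = -46.000).
Solving J·Δ = −F gives Δ = (-0.391, 1.152).
Then the next iterate is (x, y)₁ = (2.109, -0.848).

(2.109, -0.848)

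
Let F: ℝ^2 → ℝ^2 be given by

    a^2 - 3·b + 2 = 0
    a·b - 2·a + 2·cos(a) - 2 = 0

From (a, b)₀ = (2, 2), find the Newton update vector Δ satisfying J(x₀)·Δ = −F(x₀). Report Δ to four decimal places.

(3.3397, 4.4529)

At (2, 2): F = (0.0000, -2.832294).
Jacobian J = [[2·a, -3], [b - 2·sin(a) - 2, a]].
At the point, J = [[4.0000, -3.0000], [-1.818595, 2.0000]] (det J = 2.544215).
Solving J·Δ = −F gives Δ = (3.3397, 4.4529).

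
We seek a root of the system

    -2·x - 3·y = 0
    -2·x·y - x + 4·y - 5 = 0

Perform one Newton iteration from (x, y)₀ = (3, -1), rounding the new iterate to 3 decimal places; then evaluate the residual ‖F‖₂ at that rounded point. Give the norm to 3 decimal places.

At (3, -1): F = (-3.000, -6.000).
Jacobian J = [[-2, -3], [-2·y - 1, -2·x + 4]].
At the point, J = [[-2.000, -3.000], [1.000, -2.000]] (det J = 7.000).
Solving J·Δ = −F gives Δ = (1.714, -2.143).
Then the next iterate is (x, y)₁ = (4.714, -3.143).
Re-evaluating at (4.714, -3.143): F = (0.001, 7.34620), so ‖F‖₂ = 7.346.

7.346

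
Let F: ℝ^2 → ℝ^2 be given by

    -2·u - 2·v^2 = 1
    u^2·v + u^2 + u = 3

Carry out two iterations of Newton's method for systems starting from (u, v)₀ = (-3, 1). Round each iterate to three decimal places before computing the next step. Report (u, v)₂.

At (-3, 1): F = (3.000, 12.000).
Jacobian J = [[-2, -4·v], [2·u·v + 2·u + 1, u^2]].
At the point, J = [[-2.000, -4.000], [-11.000, 9.000]] (det J = -62.000).
Solving J·Δ = −F gives Δ = (1.210, 0.145).
Then the next iterate is (u, v)₁ = (-1.790, 1.145).
Round to (-1.790, 1.145) and repeat: F = (-0.04205, 2.08279), J = [[-2.000, -4.580], [-6.67910, 3.20410]].
Δ = (0.254, -0.120), so (u, v)₂ = (-1.536, 1.025).

(-1.536, 1.025)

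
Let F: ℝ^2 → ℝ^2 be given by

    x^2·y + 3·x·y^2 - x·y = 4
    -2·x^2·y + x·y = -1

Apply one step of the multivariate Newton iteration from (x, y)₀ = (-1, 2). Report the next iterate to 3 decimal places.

(-0.829, 0.902)

At (-1, 2): F = (-12.000, -5.000).
Jacobian J = [[2·x·y + 3·y^2 - y, x^2 + 6·x·y - x], [-4·x·y + y, -2·x^2 + x]].
At the point, J = [[6.000, -10.000], [10.000, -3.000]] (det J = 82.000).
Solving J·Δ = −F gives Δ = (0.171, -1.098).
Then the next iterate is (x, y)₁ = (-0.829, 0.902).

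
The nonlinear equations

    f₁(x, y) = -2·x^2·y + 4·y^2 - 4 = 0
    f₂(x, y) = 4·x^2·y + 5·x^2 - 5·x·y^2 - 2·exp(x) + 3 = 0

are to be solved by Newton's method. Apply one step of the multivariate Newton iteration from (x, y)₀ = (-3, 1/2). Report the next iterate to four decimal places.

At (-3, 1/2): F = (-12.0000, 69.650426).
Jacobian J = [[-4·x·y, -2·x^2 + 8·y], [8·x·y + 10·x - 5·y^2 - 2·exp(x), 4·x^2 - 10·x·y]].
At the point, J = [[6.0000, -14.0000], [-43.349574, 51.0000]] (det J = -300.894038).
Solving J·Δ = −F gives Δ = (1.2068, -0.3400).
Then the next iterate is (x, y)₁ = (-1.7932, 0.1600).

(-1.7932, 0.1600)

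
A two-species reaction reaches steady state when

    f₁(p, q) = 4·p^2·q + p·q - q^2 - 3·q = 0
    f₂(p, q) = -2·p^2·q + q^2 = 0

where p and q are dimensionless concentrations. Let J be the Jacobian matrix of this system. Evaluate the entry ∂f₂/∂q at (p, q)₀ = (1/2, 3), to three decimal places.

5.500

∂f₂/∂q = -2·p^2 + 2·q.
At (1/2, 3) this is 5.500.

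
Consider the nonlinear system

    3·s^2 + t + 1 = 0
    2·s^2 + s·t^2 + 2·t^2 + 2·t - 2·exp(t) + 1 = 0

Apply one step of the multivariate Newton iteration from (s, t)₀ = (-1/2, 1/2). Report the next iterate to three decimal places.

(-1.269, -4.056)

At (-1/2, 1/2): F = (2.250, -0.42244).
Jacobian J = [[6·s, 1], [4·s + t^2, 2·s·t + 4·t - 2·exp(t) + 2]].
At the point, J = [[-3.000, 1.000], [-1.750, 0.20256]] (det J = 1.14233).
Solving J·Δ = −F gives Δ = (-0.769, -4.556).
Then the next iterate is (s, t)₁ = (-1.269, -4.056).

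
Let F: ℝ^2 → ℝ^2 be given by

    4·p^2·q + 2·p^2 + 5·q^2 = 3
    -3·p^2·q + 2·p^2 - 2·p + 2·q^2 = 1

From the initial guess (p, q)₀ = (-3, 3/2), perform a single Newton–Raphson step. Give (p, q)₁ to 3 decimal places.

(-0.037, 2.715)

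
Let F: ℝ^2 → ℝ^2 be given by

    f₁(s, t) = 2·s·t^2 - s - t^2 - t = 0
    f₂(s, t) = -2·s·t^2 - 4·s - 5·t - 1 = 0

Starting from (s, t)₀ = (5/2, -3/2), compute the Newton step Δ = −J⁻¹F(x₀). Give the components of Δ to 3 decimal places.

(-1.480, 0.217)

At (5/2, -3/2): F = (8.000, -14.750).
Jacobian J = [[2·t^2 - 1, 4·s·t - 2·t - 1], [-2·t^2 - 4, -4·s·t - 5]].
At the point, J = [[3.500, -13.000], [-8.500, 10.000]] (det J = -75.500).
Solving J·Δ = −F gives Δ = (-1.480, 0.217).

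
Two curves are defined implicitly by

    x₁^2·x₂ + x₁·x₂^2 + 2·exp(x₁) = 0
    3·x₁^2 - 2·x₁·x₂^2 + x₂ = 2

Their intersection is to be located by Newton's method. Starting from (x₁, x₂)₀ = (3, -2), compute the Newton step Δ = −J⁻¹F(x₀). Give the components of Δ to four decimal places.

At (3, -2): F = (34.171074, -1.0000).
Jacobian J = [[2·x₁·x₂ + x₂^2 + 2·exp(x₁), x₁^2 + 2·x₁·x₂], [6·x₁ - 2·x₂^2, -4·x₁·x₂ + 1]].
At the point, J = [[32.171074, -3.0000], [10.0000, 25.0000]] (det J = 834.276846).
Solving J·Δ = −F gives Δ = (-1.0204, 0.4482).

(-1.0204, 0.4482)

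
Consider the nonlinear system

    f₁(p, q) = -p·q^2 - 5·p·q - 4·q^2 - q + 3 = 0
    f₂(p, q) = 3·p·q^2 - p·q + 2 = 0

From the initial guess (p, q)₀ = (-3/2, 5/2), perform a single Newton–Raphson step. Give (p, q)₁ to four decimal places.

(-1.0718, 1.7659)

At (-3/2, 5/2): F = (3.6250, -22.3750).
Jacobian J = [[-q^2 - 5·q, -2·p·q - 5·p - 8·q - 1], [3·q^2 - q, 6·p·q - p]].
At the point, J = [[-18.7500, -6.0000], [16.2500, -21.0000]] (det J = 491.2500).
Solving J·Δ = −F gives Δ = (0.4282, -0.7341).
Then the next iterate is (p, q)₁ = (-1.0718, 1.7659).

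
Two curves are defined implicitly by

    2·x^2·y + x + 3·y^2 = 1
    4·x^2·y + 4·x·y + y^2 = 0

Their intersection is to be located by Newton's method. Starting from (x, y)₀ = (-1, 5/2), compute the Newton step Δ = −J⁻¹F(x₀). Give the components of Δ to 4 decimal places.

(-0.0200, -1.2900)

At (-1, 5/2): F = (21.7500, 6.2500).
Jacobian J = [[4·x·y + 1, 2·x^2 + 6·y], [8·x·y + 4·y, 4·x^2 + 4·x + 2·y]].
At the point, J = [[-9.0000, 17.0000], [-10.0000, 5.0000]] (det J = 125.0000).
Solving J·Δ = −F gives Δ = (-0.0200, -1.2900).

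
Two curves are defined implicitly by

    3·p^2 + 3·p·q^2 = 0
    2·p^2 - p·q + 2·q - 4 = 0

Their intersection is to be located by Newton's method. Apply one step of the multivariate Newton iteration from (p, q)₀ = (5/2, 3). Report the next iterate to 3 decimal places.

(1.434, 2.078)

At (5/2, 3): F = (86.250, 7.000).
Jacobian J = [[6·p + 3·q^2, 6·p·q], [4·p - q, -p + 2]].
At the point, J = [[42.000, 45.000], [7.000, -0.500]] (det J = -336.000).
Solving J·Δ = −F gives Δ = (-1.066, -0.922).
Then the next iterate is (p, q)₁ = (1.434, 2.078).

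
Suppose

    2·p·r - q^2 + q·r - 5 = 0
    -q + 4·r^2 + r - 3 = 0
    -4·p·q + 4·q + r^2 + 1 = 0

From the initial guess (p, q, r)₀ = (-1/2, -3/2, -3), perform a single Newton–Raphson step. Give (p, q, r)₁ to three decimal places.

(-0.999, 0.131, -1.701)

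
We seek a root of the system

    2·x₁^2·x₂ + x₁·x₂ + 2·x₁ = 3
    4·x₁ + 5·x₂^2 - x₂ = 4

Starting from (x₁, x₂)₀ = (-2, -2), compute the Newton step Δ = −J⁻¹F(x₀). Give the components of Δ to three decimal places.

(0.942, 0.656)

At (-2, -2): F = (-19.000, 10.000).
Jacobian J = [[4·x₁·x₂ + x₂ + 2, 2·x₁^2 + x₁], [4, 10·x₂ - 1]].
At the point, J = [[16.000, 6.000], [4.000, -21.000]] (det J = -360.000).
Solving J·Δ = −F gives Δ = (0.942, 0.656).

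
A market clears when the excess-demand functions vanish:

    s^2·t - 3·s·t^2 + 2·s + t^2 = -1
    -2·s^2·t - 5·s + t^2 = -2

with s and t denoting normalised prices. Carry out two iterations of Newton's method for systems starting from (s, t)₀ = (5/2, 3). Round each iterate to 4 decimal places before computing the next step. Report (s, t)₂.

(0.9403, 1.8894)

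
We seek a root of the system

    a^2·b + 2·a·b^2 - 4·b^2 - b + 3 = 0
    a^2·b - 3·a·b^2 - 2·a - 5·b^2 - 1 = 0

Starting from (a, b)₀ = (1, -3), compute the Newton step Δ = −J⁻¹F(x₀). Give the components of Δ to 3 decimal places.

(-0.199, 1.449)

At (1, -3): F = (-15.000, -78.000).
Jacobian J = [[2·a·b + 2·b^2, a^2 + 4·a·b - 8·b - 1], [2·a·b - 3·b^2 - 2, a^2 - 6·a·b - 10·b]].
At the point, J = [[12.000, 12.000], [-35.000, 49.000]] (det J = 1008.000).
Solving J·Δ = −F gives Δ = (-0.199, 1.449).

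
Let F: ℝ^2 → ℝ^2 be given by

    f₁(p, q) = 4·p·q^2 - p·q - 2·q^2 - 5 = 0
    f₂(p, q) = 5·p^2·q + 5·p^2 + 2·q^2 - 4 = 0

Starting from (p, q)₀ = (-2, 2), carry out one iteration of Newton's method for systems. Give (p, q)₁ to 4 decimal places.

(-1.3199, 1.1716)

At (-2, 2): F = (-41.0000, 64.0000).
Jacobian J = [[4·q^2 - q, 8·p·q - p - 4·q], [10·p·q + 10·p, 5·p^2 + 4·q]].
At the point, J = [[14.0000, -38.0000], [-60.0000, 28.0000]] (det J = -1888.0000).
Solving J·Δ = −F gives Δ = (0.6801, -0.8284).
Then the next iterate is (p, q)₁ = (-1.3199, 1.1716).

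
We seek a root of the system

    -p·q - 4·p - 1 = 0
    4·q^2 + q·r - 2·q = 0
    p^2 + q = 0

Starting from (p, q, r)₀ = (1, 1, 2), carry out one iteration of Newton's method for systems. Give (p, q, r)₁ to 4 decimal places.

(-0.3333, 1.6667, -7.3333)

At (1, 1, 2): F = (-6.0000, 4.0000, 2.0000).
Jacobian J = [[-q - 4, -p, 0], [0, 8·q + r - 2, q], [2·p, 1, 0]].
At the point, J = [[-5.0000, -1.0000, 0.0000], [0.0000, 8.0000, 1.0000], [2.0000, 1.0000, 0.0000]] (det J = 3.0000).
Solving J·Δ = −F gives Δ = (-1.3333, 0.6667, -9.3333).
Then the next iterate is (p, q, r)₁ = (-0.3333, 1.6667, -7.3333).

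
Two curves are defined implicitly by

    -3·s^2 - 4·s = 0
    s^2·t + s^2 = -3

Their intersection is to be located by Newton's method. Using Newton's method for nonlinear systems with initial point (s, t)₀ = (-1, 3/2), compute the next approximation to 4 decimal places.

At (-1, 3/2): F = (1.0000, 5.5000).
Jacobian J = [[-6·s - 4, 0], [2·s·t + 2·s, s^2]].
At the point, J = [[2.0000, 0.0000], [-5.0000, 1.0000]] (det J = 2.0000).
Solving J·Δ = −F gives Δ = (-0.5000, -8.0000).
Then the next iterate is (s, t)₁ = (-1.5000, -6.5000).

(-1.5000, -6.5000)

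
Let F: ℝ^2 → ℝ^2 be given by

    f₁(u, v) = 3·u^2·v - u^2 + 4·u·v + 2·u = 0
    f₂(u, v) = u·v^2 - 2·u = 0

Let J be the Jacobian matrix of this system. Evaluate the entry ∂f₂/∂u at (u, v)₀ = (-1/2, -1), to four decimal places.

-1.0000

∂f₂/∂u = v^2 - 2.
At (-1/2, -1) this is -1.0000.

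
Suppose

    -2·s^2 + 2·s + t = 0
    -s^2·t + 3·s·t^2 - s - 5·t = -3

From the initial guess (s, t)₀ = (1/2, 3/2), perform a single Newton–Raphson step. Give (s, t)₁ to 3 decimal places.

(0.618, -0.500)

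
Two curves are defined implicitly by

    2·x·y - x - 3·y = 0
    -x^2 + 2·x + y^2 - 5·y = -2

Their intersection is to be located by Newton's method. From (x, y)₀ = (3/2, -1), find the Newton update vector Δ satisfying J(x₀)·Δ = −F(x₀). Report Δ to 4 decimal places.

(-0.5000, 1.3214)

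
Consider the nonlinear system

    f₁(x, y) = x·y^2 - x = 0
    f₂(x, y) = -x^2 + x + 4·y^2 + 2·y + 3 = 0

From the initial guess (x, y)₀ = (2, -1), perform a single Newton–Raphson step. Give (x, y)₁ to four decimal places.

At (2, -1): F = (0.0000, 3.0000).
Jacobian J = [[y^2 - 1, 2·x·y], [-2·x + 1, 8·y + 2]].
At the point, J = [[0.0000, -4.0000], [-3.0000, -6.0000]] (det J = -12.0000).
Solving J·Δ = −F gives Δ = (1.0000, 0.0000).
Then the next iterate is (x, y)₁ = (3.0000, -1.0000).

(3.0000, -1.0000)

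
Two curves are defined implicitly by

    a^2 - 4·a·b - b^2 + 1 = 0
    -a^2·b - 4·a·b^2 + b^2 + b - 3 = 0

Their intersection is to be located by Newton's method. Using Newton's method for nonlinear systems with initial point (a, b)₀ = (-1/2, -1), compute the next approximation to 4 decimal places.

At (-1/2, -1): F = (-1.7500, -0.7500).
Jacobian J = [[2·a - 4·b, -4·a - 2·b], [-2·a·b - 4·b^2, -a^2 - 8·a·b + 2·b + 1]].
At the point, J = [[3.0000, 4.0000], [-5.0000, -5.2500]] (det J = 4.2500).
Solving J·Δ = −F gives Δ = (-2.8676, 2.5882).
Then the next iterate is (a, b)₁ = (-3.3676, 1.5882).

(-3.3676, 1.5882)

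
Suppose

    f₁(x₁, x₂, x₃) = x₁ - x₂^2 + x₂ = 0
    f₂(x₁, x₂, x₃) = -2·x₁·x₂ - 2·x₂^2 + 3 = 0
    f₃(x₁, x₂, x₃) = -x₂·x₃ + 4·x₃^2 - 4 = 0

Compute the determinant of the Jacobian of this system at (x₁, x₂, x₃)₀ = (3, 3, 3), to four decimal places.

J = [[1, -2·x₂ + 1, 0], [-2·x₂, -2·x₁ - 4·x₂, 0], [0, -x₃, -x₂ + 8·x₃]].
At the point, J = [[1.0000, -5.0000, 0.0000], [-6.0000, -18.0000, 0.0000], [0.0000, -3.0000, 21.0000]].
det J = -1008.0000.

-1008.0000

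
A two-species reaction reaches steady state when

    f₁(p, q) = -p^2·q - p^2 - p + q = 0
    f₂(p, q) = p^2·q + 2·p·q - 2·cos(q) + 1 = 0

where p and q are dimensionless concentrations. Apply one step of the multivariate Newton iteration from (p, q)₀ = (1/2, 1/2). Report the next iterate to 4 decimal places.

(0.3901, 0.6336)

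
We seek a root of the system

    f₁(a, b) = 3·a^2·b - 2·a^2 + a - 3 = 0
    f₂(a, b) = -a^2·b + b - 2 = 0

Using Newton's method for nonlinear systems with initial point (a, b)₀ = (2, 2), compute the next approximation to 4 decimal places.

(0.8667, 2.3556)

At (2, 2): F = (15.0000, -8.0000).
Jacobian J = [[6·a·b - 4·a + 1, 3·a^2], [-2·a·b, -a^2 + 1]].
At the point, J = [[17.0000, 12.0000], [-8.0000, -3.0000]] (det J = 45.0000).
Solving J·Δ = −F gives Δ = (-1.1333, 0.3556).
Then the next iterate is (a, b)₁ = (0.8667, 2.3556).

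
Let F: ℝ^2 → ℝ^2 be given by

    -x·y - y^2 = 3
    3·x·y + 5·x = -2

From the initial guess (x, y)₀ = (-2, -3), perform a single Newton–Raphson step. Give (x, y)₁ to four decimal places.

(-4.0000, 0.0000)

At (-2, -3): F = (-18.0000, 10.0000).
Jacobian J = [[-y, -x - 2·y], [3·y + 5, 3·x]].
At the point, J = [[3.0000, 8.0000], [-4.0000, -6.0000]] (det J = 14.0000).
Solving J·Δ = −F gives Δ = (-2.0000, 3.0000).
Then the next iterate is (x, y)₁ = (-4.0000, 0.0000).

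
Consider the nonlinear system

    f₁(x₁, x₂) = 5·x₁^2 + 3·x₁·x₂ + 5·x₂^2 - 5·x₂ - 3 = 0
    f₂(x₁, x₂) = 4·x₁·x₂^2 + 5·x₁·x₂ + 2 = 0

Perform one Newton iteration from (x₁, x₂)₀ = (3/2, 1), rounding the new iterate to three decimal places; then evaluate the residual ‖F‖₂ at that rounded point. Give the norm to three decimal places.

At (3/2, 1): F = (12.750, 15.500).
Jacobian J = [[10·x₁ + 3·x₂, 3·x₁ + 10·x₂ - 5], [4·x₂^2 + 5·x₂, 8·x₁·x₂ + 5·x₁]].
At the point, J = [[18.000, 9.500], [9.000, 19.500]] (det J = 265.500).
Solving J·Δ = −F gives Δ = (-0.382, -0.619).
Then the next iterate is (x₁, x₂)₁ = (1.118, 0.381).
Re-evaluating at (1.118, 0.381): F = (3.34830, 4.77895), so ‖F‖₂ = 5.835.

5.835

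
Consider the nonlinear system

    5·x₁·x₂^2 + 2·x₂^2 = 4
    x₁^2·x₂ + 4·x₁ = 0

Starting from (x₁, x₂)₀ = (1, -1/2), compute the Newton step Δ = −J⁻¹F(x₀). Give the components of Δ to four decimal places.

At (1, -1/2): F = (-2.2500, 3.5000).
Jacobian J = [[5·x₂^2, 10·x₁·x₂ + 4·x₂], [2·x₁·x₂ + 4, x₁^2]].
At the point, J = [[1.2500, -7.0000], [3.0000, 1.0000]] (det J = 22.2500).
Solving J·Δ = −F gives Δ = (-1.0000, -0.5000).

(-1.0000, -0.5000)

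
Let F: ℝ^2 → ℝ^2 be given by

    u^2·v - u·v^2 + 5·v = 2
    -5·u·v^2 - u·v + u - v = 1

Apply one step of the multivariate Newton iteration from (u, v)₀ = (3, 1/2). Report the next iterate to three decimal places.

At (3, 1/2): F = (4.250, -3.750).
Jacobian J = [[2·u·v - v^2, u^2 - 2·u·v + 5], [-5·v^2 - v + 1, -10·u·v - u - 1]].
At the point, J = [[2.750, 11.000], [-0.750, -19.000]] (det J = -44.000).
Solving J·Δ = −F gives Δ = (-0.898, -0.162).
Then the next iterate is (u, v)₁ = (2.102, 0.338).

(2.102, 0.338)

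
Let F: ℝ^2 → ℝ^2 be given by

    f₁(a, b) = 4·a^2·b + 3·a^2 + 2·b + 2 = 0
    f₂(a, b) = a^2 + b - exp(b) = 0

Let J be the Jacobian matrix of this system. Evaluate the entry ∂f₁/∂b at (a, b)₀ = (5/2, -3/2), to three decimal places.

27.000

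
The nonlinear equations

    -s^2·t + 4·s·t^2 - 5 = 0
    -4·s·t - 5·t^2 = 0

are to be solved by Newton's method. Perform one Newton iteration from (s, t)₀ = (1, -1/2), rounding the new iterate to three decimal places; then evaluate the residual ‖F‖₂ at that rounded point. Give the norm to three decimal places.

At (1, -1/2): F = (-3.500, 0.750).
Jacobian J = [[-2·s·t + 4·t^2, -s^2 + 8·s·t], [-4·t, -4·s - 10·t]].
At the point, J = [[2.000, -5.000], [2.000, 1.000]] (det J = 12.000).
Solving J·Δ = −F gives Δ = (-0.021, -0.708).
Then the next iterate is (s, t)₁ = (0.979, -1.208).
Re-evaluating at (0.979, -1.208): F = (1.87227, -2.56579), so ‖F‖₂ = 3.176.

3.176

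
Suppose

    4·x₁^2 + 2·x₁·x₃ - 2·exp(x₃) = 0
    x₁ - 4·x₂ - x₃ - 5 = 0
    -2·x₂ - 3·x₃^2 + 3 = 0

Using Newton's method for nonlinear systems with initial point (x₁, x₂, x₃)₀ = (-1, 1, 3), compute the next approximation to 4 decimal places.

(5.0615, -0.4128, 1.7125)

At (-1, 1, 3): F = (-42.171074, -13.0000, -26.0000).
Jacobian J = [[8·x₁ + 2·x₃, 0, 2·x₁ - 2·exp(x₃)], [1, -4, -1], [0, -2, -6·x₃]].
At the point, J = [[-2.0000, 0.0000, -42.171074], [1.0000, -4.0000, -1.0000], [0.0000, -2.0000, -18.0000]] (det J = -55.657852).
Solving J·Δ = −F gives Δ = (6.0615, -1.4128, -1.2875).
Then the next iterate is (x₁, x₂, x₃)₁ = (5.0615, -0.4128, 1.7125).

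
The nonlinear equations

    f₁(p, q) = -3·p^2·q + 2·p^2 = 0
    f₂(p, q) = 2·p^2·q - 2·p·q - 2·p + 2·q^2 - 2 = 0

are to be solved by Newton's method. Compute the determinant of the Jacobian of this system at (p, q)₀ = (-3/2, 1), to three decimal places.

-33.000

J = [[-6·p·q + 4·p, -3·p^2], [4·p·q - 2·q - 2, 2·p^2 - 2·p + 4·q]].
At the point, J = [[3.000, -6.750], [-10.000, 11.500]].
det J = -33.000.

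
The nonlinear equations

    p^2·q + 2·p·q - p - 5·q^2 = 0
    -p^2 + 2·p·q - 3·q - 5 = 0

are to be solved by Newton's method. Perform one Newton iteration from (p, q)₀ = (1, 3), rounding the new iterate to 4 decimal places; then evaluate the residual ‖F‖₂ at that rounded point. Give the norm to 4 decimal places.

At (1, 3): F = (-37.0000, -9.0000).
Jacobian J = [[2·p·q + 2·q - 1, p^2 + 2·p - 10·q], [-2·p + 2·q, 2·p - 3]].
At the point, J = [[11.0000, -27.0000], [4.0000, -1.0000]] (det J = 97.0000).
Solving J·Δ = −F gives Δ = (2.1237, -0.5052).
Then the next iterate is (p, q)₁ = (3.1237, 2.4948).
Re-evaluating at (3.1237, 2.4948): F = (5.685194, -6.655888), so ‖F‖₂ = 8.7534.

8.7534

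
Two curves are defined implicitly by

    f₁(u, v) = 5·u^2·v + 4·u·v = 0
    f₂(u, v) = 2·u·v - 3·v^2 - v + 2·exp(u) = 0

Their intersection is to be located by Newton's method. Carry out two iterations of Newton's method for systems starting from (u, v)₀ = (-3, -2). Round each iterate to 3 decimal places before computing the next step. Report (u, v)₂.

At (-3, -2): F = (-66.000, 2.09957).
Jacobian J = [[10·u·v + 4·v, 5·u^2 + 4·u], [2·v + 2·exp(u), 2·u - 6·v - 1]].
At the point, J = [[52.000, 33.000], [-3.90043, 5.000]] (det J = 388.71405).
Solving J·Δ = −F gives Δ = (1.027, 0.381).
Then the next iterate is (u, v)₁ = (-1.973, -1.619).
Round to (-1.973, -1.619) and repeat: F = (-18.73449, 0.42217), J = [[25.46687, 11.57165], [-2.95992, 4.768]].
Δ = (0.605, 0.287), so (u, v)₂ = (-1.368, -1.332).

(-1.368, -1.332)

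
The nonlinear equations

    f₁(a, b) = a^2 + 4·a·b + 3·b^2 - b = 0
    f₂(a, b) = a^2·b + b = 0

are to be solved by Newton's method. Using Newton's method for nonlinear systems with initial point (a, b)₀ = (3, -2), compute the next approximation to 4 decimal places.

(2.0625, -1.1250)

At (3, -2): F = (-1.0000, -20.0000).
Jacobian J = [[2·a + 4·b, 4·a + 6·b - 1], [2·a·b, a^2 + 1]].
At the point, J = [[-2.0000, -1.0000], [-12.0000, 10.0000]] (det J = -32.0000).
Solving J·Δ = −F gives Δ = (-0.9375, 0.8750).
Then the next iterate is (a, b)₁ = (2.0625, -1.1250).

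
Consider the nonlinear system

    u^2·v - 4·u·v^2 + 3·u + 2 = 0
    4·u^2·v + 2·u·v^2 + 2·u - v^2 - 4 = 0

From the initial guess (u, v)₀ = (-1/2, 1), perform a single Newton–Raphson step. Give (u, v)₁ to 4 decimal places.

At (-1/2, 1): F = (2.7500, -6.0000).
Jacobian J = [[2·u·v - 4·v^2 + 3, u^2 - 8·u·v], [8·u·v + 2·v^2 + 2, 4·u^2 + 4·u·v - 2·v]].
At the point, J = [[-2.0000, 4.2500], [0.0000, -3.0000]] (det J = 6.0000).
Solving J·Δ = −F gives Δ = (-2.8750, -2.0000).
Then the next iterate is (u, v)₁ = (-3.3750, -1.0000).

(-3.3750, -1.0000)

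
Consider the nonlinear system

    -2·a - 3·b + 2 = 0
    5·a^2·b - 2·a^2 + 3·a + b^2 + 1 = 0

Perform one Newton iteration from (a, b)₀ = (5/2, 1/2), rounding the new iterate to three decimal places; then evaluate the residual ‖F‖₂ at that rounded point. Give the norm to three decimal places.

1.957

At (5/2, 1/2): F = (-4.500, 11.875).
Jacobian J = [[-2, -3], [10·a·b - 4·a + 3, 5·a^2 + 2·b]].
At the point, J = [[-2.000, -3.000], [5.500, 32.250]] (det J = -48.000).
Solving J·Δ = −F gives Δ = (-2.281, 0.021).
Then the next iterate is (a, b)₁ = (0.219, 0.521).
Re-evaluating at (0.219, 0.521): F = (-0.001, 1.95746), so ‖F‖₂ = 1.957.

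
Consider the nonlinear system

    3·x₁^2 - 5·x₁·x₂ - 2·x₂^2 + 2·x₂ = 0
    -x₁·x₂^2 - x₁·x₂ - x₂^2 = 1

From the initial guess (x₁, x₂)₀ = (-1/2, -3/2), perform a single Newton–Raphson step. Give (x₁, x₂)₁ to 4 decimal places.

At (-1/2, -3/2): F = (-10.5000, -2.8750).
Jacobian J = [[6·x₁ - 5·x₂, -5·x₁ - 4·x₂ + 2], [-x₂^2 - x₂, -2·x₁·x₂ - x₁ - 2·x₂]].
At the point, J = [[4.5000, 10.5000], [-0.7500, 2.0000]] (det J = 16.8750).
Solving J·Δ = −F gives Δ = (-0.5444, 1.2333).
Then the next iterate is (x₁, x₂)₁ = (-1.0444, -0.2667).

(-1.0444, -0.2667)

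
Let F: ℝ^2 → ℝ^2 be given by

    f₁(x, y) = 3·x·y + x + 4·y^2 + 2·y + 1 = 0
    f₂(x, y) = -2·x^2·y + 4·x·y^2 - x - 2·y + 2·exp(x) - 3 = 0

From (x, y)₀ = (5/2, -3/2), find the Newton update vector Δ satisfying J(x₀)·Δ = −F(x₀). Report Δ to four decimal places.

(-0.8596, 0.5034)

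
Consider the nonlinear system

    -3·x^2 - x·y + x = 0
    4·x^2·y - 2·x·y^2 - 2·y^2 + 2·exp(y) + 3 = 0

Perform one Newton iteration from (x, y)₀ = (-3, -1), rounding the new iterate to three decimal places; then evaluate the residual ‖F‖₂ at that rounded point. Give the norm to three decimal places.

At (-3, -1): F = (-33.000, -28.26424).
Jacobian J = [[-6·x - y + 1, -x], [8·x·y - 2·y^2, 4·x^2 - 4·x·y - 4·y + 2·exp(y)]].
At the point, J = [[20.000, 3.000], [22.000, 28.73576]] (det J = 508.71518).
Solving J·Δ = −F gives Δ = (1.697, -0.316).
Then the next iterate is (x, y)₁ = (-1.303, -1.316).
Re-evaluating at (-1.303, -1.316): F = (-8.11117, -4.35135), so ‖F‖₂ = 9.205.

9.205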